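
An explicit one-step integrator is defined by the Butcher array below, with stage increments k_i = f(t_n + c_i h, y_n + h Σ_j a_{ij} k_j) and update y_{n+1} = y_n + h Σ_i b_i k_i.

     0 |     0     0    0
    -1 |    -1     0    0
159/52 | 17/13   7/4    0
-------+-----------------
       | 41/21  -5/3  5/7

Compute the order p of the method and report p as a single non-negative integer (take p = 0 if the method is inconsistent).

1

b = (41/21, -5/3, 5/7)
c = (0, -1, 159/52)
Ac = (0, 0, -7/4)
Σ b_i: 41/21·1 + (-5/3)·1 + 5/7·1 = 1 ✓
b·c: (-5/3)·(-1) + 5/7·159/52 = 4205/1092 ≠ 1/2 ⇒ order 1.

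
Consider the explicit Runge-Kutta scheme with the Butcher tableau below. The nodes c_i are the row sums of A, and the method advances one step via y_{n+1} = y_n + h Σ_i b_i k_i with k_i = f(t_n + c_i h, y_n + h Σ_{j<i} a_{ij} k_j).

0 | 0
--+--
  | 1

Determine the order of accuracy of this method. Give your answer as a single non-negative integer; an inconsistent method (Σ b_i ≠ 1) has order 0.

b = (1)
c = (0)
Σ b_i: 1·1 = 1 ✓; 1 stage ⇒ order 1.

1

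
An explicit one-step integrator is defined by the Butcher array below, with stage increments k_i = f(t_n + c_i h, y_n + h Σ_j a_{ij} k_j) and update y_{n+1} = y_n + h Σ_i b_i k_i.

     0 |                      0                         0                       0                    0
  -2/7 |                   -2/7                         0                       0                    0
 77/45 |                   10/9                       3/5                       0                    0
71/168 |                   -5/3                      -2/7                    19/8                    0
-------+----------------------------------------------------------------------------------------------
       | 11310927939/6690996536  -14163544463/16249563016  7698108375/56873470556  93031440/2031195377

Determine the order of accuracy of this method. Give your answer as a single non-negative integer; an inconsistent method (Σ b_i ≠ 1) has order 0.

3

b = (11310927939/6690996536, -14163544463/16249563016, 7698108375/56873470556, 93031440/2031195377)
c = (0, -2/7, 77/45, 71/168)
Ac = (0, 0, -6/35, 73127/17640)
Σ b_i: 11310927939/6690996536·1 + (-14163544463/16249563016)·1 + 7698108375/56873470556·1 + 93031440/2031195377·1 = 1 ✓
b·c: (-14163544463/16249563016)·(-2/7) + 7698108375/56873470556·77/45 + 93031440/2031195377·71/168 = 1/2 ✓
b·c²: (-14163544463/16249563016)·4/49 + 7698108375/56873470556·5929/2025 + 93031440/2031195377·5041/28224 = 1/3 ✓
b·Ac: 7698108375/56873470556·(-6/35) + 93031440/2031195377·73127/17640 = 1/6 ✓
b·c³: (-14163544463/16249563016)·(-8/343) + 7698108375/56873470556·456533/91125 + 93031440/2031195377·357911/4741632 = 394504314193/562043709024 ≠ 1/4 ⇒ order 3.
b·(c∘Ac): 7698108375/56873470556·(-22/75) + 93031440/2031195377·5192017/2963520 = 59809378961/1475364736188 ≠ 1/8
b·Ac²: 7698108375/56873470556·12/245 + 93031440/2031195377·38509693/5556600 = 36589013677/112910566545 ≠ 1/12
b·A²c: 93031440/2031195377·(-57/140) = -265139604/14218367639 ≠ 1/24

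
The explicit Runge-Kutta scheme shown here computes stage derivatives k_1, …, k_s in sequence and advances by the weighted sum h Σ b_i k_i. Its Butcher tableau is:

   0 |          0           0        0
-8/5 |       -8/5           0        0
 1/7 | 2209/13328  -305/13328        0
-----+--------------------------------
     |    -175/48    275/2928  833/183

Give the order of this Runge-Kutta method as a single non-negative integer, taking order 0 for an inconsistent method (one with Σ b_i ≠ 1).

3

b = (-175/48, 275/2928, 833/183)
c = (0, -8/5, 1/7)
Ac = (0, 0, 61/1666)
Σ b_i: (-175/48)·1 + 275/2928·1 + 833/183·1 = 1 ✓
b·c: 275/2928·(-8/5) + 833/183·1/7 = 1/2 ✓
b·c²: 275/2928·64/25 + 833/183·1/49 = 1/3 ✓
b·Ac: 833/183·61/1666 = 1/6 ✓; 3 stages ⇒ order 3.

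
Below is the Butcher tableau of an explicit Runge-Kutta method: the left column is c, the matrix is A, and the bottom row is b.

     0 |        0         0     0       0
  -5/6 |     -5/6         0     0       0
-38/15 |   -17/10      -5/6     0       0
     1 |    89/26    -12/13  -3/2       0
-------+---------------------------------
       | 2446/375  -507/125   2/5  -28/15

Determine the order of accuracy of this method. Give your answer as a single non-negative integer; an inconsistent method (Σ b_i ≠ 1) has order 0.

b = (2446/375, -507/125, 2/5, -28/15)
c = (0, -5/6, -38/15, 1)
Ac = (0, 0, 25/36, 297/65)
Σ b_i: 2446/375·1 + (-507/125)·1 + 2/5·1 + (-28/15)·1 = 1 ✓
b·c: (-507/125)·(-5/6) + 2/5·(-38/15) + (-28/15)·1 = 1/2 ✓
b·c²: (-507/125)·25/36 + 2/5·1444/225 + (-28/15)·1 = -9523/4500 ≠ 1/3 ⇒ order 2.
b·Ac: 2/5·25/36 + (-28/15)·297/65 = -48271/5850 ≠ 1/6

2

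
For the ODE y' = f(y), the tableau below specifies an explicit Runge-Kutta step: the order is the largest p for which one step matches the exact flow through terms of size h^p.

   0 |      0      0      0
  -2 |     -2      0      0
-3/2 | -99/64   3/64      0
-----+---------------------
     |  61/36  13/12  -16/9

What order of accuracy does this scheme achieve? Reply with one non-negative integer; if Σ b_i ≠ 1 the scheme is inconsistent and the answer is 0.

3

b = (61/36, 13/12, -16/9)
c = (0, -2, -3/2)
Ac = (0, 0, -3/32)
Σ b_i: 61/36·1 + 13/12·1 + (-16/9)·1 = 1 ✓
b·c: 13/12·(-2) + (-16/9)·(-3/2) = 1/2 ✓
b·c²: 13/12·4 + (-16/9)·9/4 = 1/3 ✓
b·Ac: (-16/9)·(-3/32) = 1/6 ✓; 3 stages ⇒ order 3.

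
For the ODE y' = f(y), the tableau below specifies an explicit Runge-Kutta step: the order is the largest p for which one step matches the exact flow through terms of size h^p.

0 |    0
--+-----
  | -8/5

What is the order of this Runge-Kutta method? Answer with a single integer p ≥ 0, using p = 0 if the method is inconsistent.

b = (-8/5)
c = (0)
Σ b_i: (-8/5)·1 = -8/5 ≠ 1 ⇒ order 0.

0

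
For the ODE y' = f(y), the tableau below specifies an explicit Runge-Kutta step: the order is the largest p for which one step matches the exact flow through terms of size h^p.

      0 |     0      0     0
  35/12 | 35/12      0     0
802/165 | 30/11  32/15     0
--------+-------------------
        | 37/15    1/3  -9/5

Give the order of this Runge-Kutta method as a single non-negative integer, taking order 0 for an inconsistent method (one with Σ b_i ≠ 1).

b = (37/15, 1/3, -9/5)
c = (0, 35/12, 802/165)
Ac = (0, 0, 56/9)
Σ b_i: 37/15·1 + 1/3·1 + (-9/5)·1 = 1 ✓
b·c: 1/3·35/12 + (-9/5)·802/165 = -76991/9900 ≠ 1/2 ⇒ order 1.

1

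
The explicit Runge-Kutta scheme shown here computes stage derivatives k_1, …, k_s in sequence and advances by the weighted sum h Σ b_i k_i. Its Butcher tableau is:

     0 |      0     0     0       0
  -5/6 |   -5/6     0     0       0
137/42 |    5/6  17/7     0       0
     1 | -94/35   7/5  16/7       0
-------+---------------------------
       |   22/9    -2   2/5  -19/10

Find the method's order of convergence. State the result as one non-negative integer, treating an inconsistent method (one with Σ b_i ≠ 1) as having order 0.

b = (22/9, -2, 2/5, -19/10)
c = (0, -5/6, 137/42, 1)
Ac = (0, 0, -85/42, 1849/294)
Σ b_i: 22/9·1 + (-2)·1 + 2/5·1 + (-19/10)·1 = -19/18 ≠ 1 ⇒ order 0.

0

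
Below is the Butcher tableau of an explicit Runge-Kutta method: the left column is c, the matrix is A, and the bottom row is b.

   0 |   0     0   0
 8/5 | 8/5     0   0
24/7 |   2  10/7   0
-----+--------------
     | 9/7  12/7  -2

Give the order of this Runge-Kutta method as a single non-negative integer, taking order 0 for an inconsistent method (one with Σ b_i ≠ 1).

b = (9/7, 12/7, -2)
c = (0, 8/5, 24/7)
Ac = (0, 0, 16/7)
Σ b_i: 9/7·1 + 12/7·1 + (-2)·1 = 1 ✓
b·c: 12/7·8/5 + (-2)·24/7 = -144/35 ≠ 1/2 ⇒ order 1.

1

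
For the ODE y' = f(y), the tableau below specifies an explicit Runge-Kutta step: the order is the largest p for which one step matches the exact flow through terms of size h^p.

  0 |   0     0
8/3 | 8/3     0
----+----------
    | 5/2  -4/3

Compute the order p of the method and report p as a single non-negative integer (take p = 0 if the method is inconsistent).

b = (5/2, -4/3)
c = (0, 8/3)
Σ b_i: 5/2·1 + (-4/3)·1 = 7/6 ≠ 1 ⇒ order 0.

0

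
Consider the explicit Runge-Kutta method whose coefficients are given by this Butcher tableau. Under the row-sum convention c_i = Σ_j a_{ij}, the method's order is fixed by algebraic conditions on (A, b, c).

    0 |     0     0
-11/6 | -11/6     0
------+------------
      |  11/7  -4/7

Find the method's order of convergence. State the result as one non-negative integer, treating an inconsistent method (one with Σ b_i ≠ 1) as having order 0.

b = (11/7, -4/7)
c = (0, -11/6)
Σ b_i: 11/7·1 + (-4/7)·1 = 1 ✓
b·c: (-4/7)·(-11/6) = 22/21 ≠ 1/2 ⇒ order 1.

1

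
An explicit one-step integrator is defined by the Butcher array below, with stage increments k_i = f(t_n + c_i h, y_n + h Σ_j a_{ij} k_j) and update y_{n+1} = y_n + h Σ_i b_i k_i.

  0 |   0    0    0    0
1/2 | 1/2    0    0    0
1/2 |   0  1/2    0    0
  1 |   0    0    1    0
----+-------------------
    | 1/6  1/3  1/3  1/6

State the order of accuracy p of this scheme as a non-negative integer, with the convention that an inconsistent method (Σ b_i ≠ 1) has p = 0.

b = (1/6, 1/3, 1/3, 1/6)
c = (0, 1/2, 1/2, 1)
Ac = (0, 0, 1/4, 1/2)
Σ b_i: 1/6·1 + 1/3·1 + 1/3·1 + 1/6·1 = 1 ✓
b·c: 1/3·1/2 + 1/3·1/2 + 1/6·1 = 1/2 ✓
b·c²: 1/3·1/4 + 1/3·1/4 + 1/6·1 = 1/3 ✓
b·Ac: 1/3·1/4 + 1/6·1/2 = 1/6 ✓
b·c³: 1/3·1/8 + 1/3·1/8 + 1/6·1 = 1/4 ✓
b·(c∘Ac): 1/3·1/8 + 1/6·1/2 = 1/8 ✓
b·Ac²: 1/3·1/8 + 1/6·1/4 = 1/12 ✓
b·A²c: 1/6·1/4 = 1/24 ✓; 4 stages ⇒ order 4.

4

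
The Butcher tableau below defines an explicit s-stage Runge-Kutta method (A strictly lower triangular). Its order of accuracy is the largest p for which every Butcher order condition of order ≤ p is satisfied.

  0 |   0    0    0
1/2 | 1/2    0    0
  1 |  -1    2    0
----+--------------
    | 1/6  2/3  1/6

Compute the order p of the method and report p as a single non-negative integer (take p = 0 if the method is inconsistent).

b = (1/6, 2/3, 1/6)
c = (0, 1/2, 1)
Ac = (0, 0, 1)
Σ b_i: 1/6·1 + 2/3·1 + 1/6·1 = 1 ✓
b·c: 2/3·1/2 + 1/6·1 = 1/2 ✓
b·c²: 2/3·1/4 + 1/6·1 = 1/3 ✓
b·Ac: 1/6·1 = 1/6 ✓; 3 stages ⇒ order 3.

3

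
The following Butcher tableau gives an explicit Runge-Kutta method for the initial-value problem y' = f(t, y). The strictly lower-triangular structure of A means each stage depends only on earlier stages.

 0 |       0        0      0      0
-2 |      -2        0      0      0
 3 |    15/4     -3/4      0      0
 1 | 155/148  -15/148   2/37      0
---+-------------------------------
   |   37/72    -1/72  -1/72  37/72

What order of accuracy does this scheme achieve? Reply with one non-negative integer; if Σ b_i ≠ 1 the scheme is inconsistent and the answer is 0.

b = (37/72, -1/72, -1/72, 37/72)
c = (0, -2, 3, 1)
Ac = (0, 0, 3/2, 27/74)
Σ b_i: 37/72·1 + (-1/72)·1 + (-1/72)·1 + 37/72·1 = 1 ✓
b·c: (-1/72)·(-2) + (-1/72)·3 + 37/72·1 = 1/2 ✓
b·c²: (-1/72)·4 + (-1/72)·9 + 37/72·1 = 1/3 ✓
b·Ac: (-1/72)·3/2 + 37/72·27/74 = 1/6 ✓
b·c³: (-1/72)·(-8) + (-1/72)·27 + 37/72·1 = 1/4 ✓
b·(c∘Ac): (-1/72)·9/2 + 37/72·27/74 = 1/8 ✓
b·Ac²: (-1/72)·(-3) + 37/72·3/37 = 1/12 ✓
b·A²c: 37/72·3/37 = 1/24 ✓; 4 stages ⇒ order 4.

4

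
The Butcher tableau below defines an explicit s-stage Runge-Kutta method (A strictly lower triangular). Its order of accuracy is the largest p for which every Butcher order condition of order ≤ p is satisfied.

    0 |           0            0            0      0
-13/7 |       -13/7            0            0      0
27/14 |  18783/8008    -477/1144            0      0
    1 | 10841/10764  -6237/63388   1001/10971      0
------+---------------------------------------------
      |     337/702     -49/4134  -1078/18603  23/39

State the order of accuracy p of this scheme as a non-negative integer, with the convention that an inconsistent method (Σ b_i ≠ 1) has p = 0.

b = (337/702, -49/4134, -1078/18603, 23/39)
c = (0, -13/7, 27/14, 1)
Ac = (0, 0, 477/616, 33/92)
Σ b_i: 337/702·1 + (-49/4134)·1 + (-1078/18603)·1 + 23/39·1 = 1 ✓
b·c: (-49/4134)·(-13/7) + (-1078/18603)·27/14 + 23/39·1 = 1/2 ✓
b·c²: (-49/4134)·169/49 + (-1078/18603)·729/196 + 23/39·1 = 1/3 ✓
b·Ac: (-1078/18603)·477/616 + 23/39·33/92 = 1/6 ✓
b·c³: (-49/4134)·(-2197/343) + (-1078/18603)·19683/2744 + 23/39·1 = 1/4 ✓
b·(c∘Ac): (-1078/18603)·12879/8624 + 23/39·33/92 = 1/8 ✓
b·Ac²: (-1078/18603)·(-6201/4312) = 1/12 ✓
b·A²c: 23/39·13/184 = 1/24 ✓; 4 stages ⇒ order 4.

4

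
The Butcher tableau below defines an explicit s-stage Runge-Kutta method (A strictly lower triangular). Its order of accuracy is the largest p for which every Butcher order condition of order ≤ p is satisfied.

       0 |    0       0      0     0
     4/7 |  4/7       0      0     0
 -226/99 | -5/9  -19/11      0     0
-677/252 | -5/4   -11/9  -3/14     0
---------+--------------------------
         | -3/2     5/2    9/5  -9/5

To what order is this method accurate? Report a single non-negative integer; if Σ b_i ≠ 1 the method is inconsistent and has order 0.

b = (-3/2, 5/2, 9/5, -9/5)
c = (0, 4/7, -226/99, -677/252)
Ac = (0, 0, -76/77, -145/693)
Σ b_i: (-3/2)·1 + 5/2·1 + 9/5·1 + (-9/5)·1 = 1 ✓
b·c: 5/2·4/7 + 9/5·(-226/99) + (-9/5)·(-677/252) = 3319/1540 ≠ 1/2 ⇒ order 1.

1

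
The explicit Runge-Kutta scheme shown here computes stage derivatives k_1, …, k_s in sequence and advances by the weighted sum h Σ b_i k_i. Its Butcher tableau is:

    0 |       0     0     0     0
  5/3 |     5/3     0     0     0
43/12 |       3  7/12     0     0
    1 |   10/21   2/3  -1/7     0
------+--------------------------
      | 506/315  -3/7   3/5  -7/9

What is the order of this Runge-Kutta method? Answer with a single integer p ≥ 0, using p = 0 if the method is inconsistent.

1

b = (506/315, -3/7, 3/5, -7/9)
c = (0, 5/3, 43/12, 1)
Ac = (0, 0, 35/36, 151/252)
Σ b_i: 506/315·1 + (-3/7)·1 + 3/5·1 + (-7/9)·1 = 1 ✓
b·c: (-3/7)·5/3 + 3/5·43/12 + (-7/9)·1 = 829/1260 ≠ 1/2 ⇒ order 1.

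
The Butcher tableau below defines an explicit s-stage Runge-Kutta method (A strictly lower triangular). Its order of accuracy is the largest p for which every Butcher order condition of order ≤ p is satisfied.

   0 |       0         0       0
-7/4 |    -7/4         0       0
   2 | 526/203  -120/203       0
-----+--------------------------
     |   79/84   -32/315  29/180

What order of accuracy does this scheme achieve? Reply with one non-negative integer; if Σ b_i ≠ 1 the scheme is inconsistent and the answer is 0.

3

b = (79/84, -32/315, 29/180)
c = (0, -7/4, 2)
Ac = (0, 0, 30/29)
Σ b_i: 79/84·1 + (-32/315)·1 + 29/180·1 = 1 ✓
b·c: (-32/315)·(-7/4) + 29/180·2 = 1/2 ✓
b·c²: (-32/315)·49/16 + 29/180·4 = 1/3 ✓
b·Ac: 29/180·30/29 = 1/6 ✓; 3 stages ⇒ order 3.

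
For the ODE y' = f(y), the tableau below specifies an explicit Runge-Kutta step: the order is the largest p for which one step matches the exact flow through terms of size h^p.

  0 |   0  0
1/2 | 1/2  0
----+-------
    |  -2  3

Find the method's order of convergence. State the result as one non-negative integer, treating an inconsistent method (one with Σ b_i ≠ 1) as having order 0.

b = (-2, 3)
c = (0, 1/2)
Σ b_i: (-2)·1 + 3·1 = 1 ✓
b·c: 3·1/2 = 3/2 ≠ 1/2 ⇒ order 1.

1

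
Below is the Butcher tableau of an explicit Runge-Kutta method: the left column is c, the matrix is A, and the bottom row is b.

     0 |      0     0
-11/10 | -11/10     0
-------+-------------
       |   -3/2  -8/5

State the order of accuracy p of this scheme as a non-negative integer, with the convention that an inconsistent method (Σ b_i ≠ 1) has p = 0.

0

b = (-3/2, -8/5)
c = (0, -11/10)
Σ b_i: (-3/2)·1 + (-8/5)·1 = -31/10 ≠ 1 ⇒ order 0.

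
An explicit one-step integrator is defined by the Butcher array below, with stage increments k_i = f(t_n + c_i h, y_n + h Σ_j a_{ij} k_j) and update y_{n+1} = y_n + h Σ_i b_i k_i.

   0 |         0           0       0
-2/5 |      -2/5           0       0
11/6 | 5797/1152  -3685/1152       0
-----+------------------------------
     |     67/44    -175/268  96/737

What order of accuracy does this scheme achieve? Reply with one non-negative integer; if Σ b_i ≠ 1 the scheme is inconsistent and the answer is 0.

b = (67/44, -175/268, 96/737)
c = (0, -2/5, 11/6)
Ac = (0, 0, 737/576)
Σ b_i: 67/44·1 + (-175/268)·1 + 96/737·1 = 1 ✓
b·c: (-175/268)·(-2/5) + 96/737·11/6 = 1/2 ✓
b·c²: (-175/268)·4/25 + 96/737·121/36 = 1/3 ✓
b·Ac: 96/737·737/576 = 1/6 ✓; 3 stages ⇒ order 3.

3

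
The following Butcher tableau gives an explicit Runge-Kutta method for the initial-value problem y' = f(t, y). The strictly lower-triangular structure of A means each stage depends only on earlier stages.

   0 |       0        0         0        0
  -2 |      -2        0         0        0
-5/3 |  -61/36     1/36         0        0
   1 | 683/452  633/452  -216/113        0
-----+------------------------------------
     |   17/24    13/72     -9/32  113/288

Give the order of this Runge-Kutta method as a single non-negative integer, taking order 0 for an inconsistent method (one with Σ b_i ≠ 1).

4

b = (17/24, 13/72, -9/32, 113/288)
c = (0, -2, -5/3, 1)
Ac = (0, 0, -1/18, 87/226)
Σ b_i: 17/24·1 + 13/72·1 + (-9/32)·1 + 113/288·1 = 1 ✓
b·c: 13/72·(-2) + (-9/32)·(-5/3) + 113/288·1 = 1/2 ✓
b·c²: 13/72·4 + (-9/32)·25/9 + 113/288·1 = 1/3 ✓
b·Ac: (-9/32)·(-1/18) + 113/288·87/226 = 1/6 ✓
b·c³: 13/72·(-8) + (-9/32)·(-125/27) + 113/288·1 = 1/4 ✓
b·(c∘Ac): (-9/32)·5/54 + 113/288·87/226 = 1/8 ✓
b·Ac²: (-9/32)·1/9 + 113/288·33/113 = 1/12 ✓
b·A²c: 113/288·12/113 = 1/24 ✓; 4 stages ⇒ order 4.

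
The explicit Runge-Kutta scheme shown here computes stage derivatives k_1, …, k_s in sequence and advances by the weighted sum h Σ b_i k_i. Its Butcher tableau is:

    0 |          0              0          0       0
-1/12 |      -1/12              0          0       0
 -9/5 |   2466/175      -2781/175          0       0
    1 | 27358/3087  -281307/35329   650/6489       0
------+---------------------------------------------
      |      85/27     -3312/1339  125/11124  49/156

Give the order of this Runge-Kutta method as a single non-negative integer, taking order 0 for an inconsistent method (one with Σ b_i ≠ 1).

b = (85/27, -3312/1339, 125/11124, 49/156)
c = (0, -1/12, -9/5, 1)
Ac = (0, 0, 927/700, 663/1372)
Σ b_i: 85/27·1 + (-3312/1339)·1 + 125/11124·1 + 49/156·1 = 1 ✓
b·c: (-3312/1339)·(-1/12) + 125/11124·(-9/5) + 49/156·1 = 1/2 ✓
b·c²: (-3312/1339)·1/144 + 125/11124·81/25 + 49/156·1 = 1/3 ✓
b·Ac: 125/11124·927/700 + 49/156·663/1372 = 1/6 ✓
b·c³: (-3312/1339)·(-1/1728) + 125/11124·(-729/125) + 49/156·1 = 1/4 ✓
b·(c∘Ac): 125/11124·(-8343/3500) + 49/156·663/1372 = 1/8 ✓
b·Ac²: 125/11124·(-309/2800) + 49/156·4433/16464 = 1/12 ✓
b·A²c: 49/156·13/98 = 1/24 ✓; 4 stages ⇒ order 4.

4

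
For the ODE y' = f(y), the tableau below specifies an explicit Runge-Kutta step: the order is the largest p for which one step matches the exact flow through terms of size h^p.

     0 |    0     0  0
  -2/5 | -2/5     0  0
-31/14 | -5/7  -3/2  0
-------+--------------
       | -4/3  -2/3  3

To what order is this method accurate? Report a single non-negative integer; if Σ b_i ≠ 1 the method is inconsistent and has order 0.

1

b = (-4/3, -2/3, 3)
c = (0, -2/5, -31/14)
Ac = (0, 0, 3/5)
Σ b_i: (-4/3)·1 + (-2/3)·1 + 3·1 = 1 ✓
b·c: (-2/3)·(-2/5) + 3·(-31/14) = -1339/210 ≠ 1/2 ⇒ order 1.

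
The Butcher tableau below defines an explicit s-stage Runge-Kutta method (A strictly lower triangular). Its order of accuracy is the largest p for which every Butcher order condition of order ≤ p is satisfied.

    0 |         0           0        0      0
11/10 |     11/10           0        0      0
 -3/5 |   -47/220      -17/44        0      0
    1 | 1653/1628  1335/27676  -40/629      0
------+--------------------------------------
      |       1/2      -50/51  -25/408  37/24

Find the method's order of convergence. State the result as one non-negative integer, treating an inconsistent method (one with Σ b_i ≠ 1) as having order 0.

4

b = (1/2, -50/51, -25/408, 37/24)
c = (0, 11/10, -3/5, 1)
Ac = (0, 0, -17/40, 27/296)
Σ b_i: 1/2·1 + (-50/51)·1 + (-25/408)·1 + 37/24·1 = 1 ✓
b·c: (-50/51)·11/10 + (-25/408)·(-3/5) + 37/24·1 = 1/2 ✓
b·c²: (-50/51)·121/100 + (-25/408)·9/25 + 37/24·1 = 1/3 ✓
b·Ac: (-25/408)·(-17/40) + 37/24·27/296 = 1/6 ✓
b·c³: (-50/51)·1331/1000 + (-25/408)·(-27/125) + 37/24·1 = 1/4 ✓
b·(c∘Ac): (-25/408)·51/200 + 37/24·27/296 = 1/8 ✓
b·Ac²: (-25/408)·(-187/400) + 37/24·21/592 = 1/12 ✓
b·A²c: 37/24·1/37 = 1/24 ✓; 4 stages ⇒ order 4.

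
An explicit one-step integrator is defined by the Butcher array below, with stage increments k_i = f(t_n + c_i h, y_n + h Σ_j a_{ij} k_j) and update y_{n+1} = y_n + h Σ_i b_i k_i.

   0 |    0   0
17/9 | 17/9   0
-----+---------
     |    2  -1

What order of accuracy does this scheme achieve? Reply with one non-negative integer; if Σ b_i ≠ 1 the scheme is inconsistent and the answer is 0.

b = (2, -1)
c = (0, 17/9)
Σ b_i: 2·1 + (-1)·1 = 1 ✓
b·c: (-1)·17/9 = -17/9 ≠ 1/2 ⇒ order 1.

1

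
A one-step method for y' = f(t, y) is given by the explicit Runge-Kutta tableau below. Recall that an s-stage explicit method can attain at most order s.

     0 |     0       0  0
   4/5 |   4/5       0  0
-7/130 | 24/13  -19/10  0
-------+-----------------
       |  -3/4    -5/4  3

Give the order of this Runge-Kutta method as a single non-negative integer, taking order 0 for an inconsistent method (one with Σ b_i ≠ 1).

1

b = (-3/4, -5/4, 3)
c = (0, 4/5, -7/130)
Ac = (0, 0, -38/25)
Σ b_i: (-3/4)·1 + (-5/4)·1 + 3·1 = 1 ✓
b·c: (-5/4)·4/5 + 3·(-7/130) = -151/130 ≠ 1/2 ⇒ order 1.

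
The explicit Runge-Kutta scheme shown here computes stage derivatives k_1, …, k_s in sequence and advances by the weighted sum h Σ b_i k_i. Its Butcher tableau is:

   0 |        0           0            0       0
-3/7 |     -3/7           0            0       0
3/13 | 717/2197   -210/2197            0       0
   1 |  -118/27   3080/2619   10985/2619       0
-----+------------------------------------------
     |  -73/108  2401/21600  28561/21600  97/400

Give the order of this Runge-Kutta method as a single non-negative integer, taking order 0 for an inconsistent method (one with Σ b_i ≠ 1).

b = (-73/108, 2401/21600, 28561/21600, 97/400)
c = (0, -3/7, 3/13, 1)
Ac = (0, 0, 90/2197, 45/97)
Σ b_i: (-73/108)·1 + 2401/21600·1 + 28561/21600·1 + 97/400·1 = 1 ✓
b·c: 2401/21600·(-3/7) + 28561/21600·3/13 + 97/400·1 = 1/2 ✓
b·c²: 2401/21600·9/49 + 28561/21600·9/169 + 97/400·1 = 1/3 ✓
b·Ac: 28561/21600·90/2197 + 97/400·45/97 = 1/6 ✓
b·c³: 2401/21600·(-27/343) + 28561/21600·27/2197 + 97/400·1 = 1/4 ✓
b·(c∘Ac): 28561/21600·270/28561 + 97/400·45/97 = 1/8 ✓
b·Ac²: 28561/21600·(-270/15379) + 97/400·895/2037 = 1/12 ✓
b·A²c: 97/400·50/291 = 1/24 ✓; 4 stages ⇒ order 4.

4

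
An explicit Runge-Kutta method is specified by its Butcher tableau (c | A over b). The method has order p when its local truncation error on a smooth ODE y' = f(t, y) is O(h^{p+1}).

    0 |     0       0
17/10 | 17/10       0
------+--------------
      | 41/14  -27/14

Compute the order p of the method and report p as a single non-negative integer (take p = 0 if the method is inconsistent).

b = (41/14, -27/14)
c = (0, 17/10)
Σ b_i: 41/14·1 + (-27/14)·1 = 1 ✓
b·c: (-27/14)·17/10 = -459/140 ≠ 1/2 ⇒ order 1.

1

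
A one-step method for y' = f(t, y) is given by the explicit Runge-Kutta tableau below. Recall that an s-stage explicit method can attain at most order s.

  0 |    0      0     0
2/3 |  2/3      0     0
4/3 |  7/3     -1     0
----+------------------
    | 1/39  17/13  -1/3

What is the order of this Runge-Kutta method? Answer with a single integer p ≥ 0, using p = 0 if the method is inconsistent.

b = (1/39, 17/13, -1/3)
c = (0, 2/3, 4/3)
Ac = (0, 0, -2/3)
Σ b_i: 1/39·1 + 17/13·1 + (-1/3)·1 = 1 ✓
b·c: 17/13·2/3 + (-1/3)·4/3 = 50/117 ≠ 1/2 ⇒ order 1.

1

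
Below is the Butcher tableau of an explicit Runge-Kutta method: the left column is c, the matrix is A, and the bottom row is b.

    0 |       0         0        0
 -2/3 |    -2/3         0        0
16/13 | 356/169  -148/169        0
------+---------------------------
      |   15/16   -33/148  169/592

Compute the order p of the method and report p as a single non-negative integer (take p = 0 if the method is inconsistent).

b = (15/16, -33/148, 169/592)
c = (0, -2/3, 16/13)
Ac = (0, 0, 296/507)
Σ b_i: 15/16·1 + (-33/148)·1 + 169/592·1 = 1 ✓
b·c: (-33/148)·(-2/3) + 169/592·16/13 = 1/2 ✓
b·c²: (-33/148)·4/9 + 169/592·256/169 = 1/3 ✓
b·Ac: 169/592·296/507 = 1/6 ✓; 3 stages ⇒ order 3.

3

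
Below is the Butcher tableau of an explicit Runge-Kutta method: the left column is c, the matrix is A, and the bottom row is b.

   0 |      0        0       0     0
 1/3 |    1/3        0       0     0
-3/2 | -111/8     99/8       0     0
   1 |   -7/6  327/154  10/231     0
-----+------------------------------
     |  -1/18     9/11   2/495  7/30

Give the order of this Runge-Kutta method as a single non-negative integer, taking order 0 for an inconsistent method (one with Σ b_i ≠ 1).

4

b = (-1/18, 9/11, 2/495, 7/30)
c = (0, 1/3, -3/2, 1)
Ac = (0, 0, 33/8, 9/14)
Σ b_i: (-1/18)·1 + 9/11·1 + 2/495·1 + 7/30·1 = 1 ✓
b·c: 9/11·1/3 + 2/495·(-3/2) + 7/30·1 = 1/2 ✓
b·c²: 9/11·1/9 + 2/495·9/4 + 7/30·1 = 1/3 ✓
b·Ac: 2/495·33/8 + 7/30·9/14 = 1/6 ✓
b·c³: 9/11·1/27 + 2/495·(-27/8) + 7/30·1 = 1/4 ✓
b·(c∘Ac): 2/495·(-99/16) + 7/30·9/14 = 1/8 ✓
b·Ac²: 2/495·11/8 + 7/30·1/3 = 1/12 ✓
b·A²c: 7/30·5/28 = 1/24 ✓; 4 stages ⇒ order 4.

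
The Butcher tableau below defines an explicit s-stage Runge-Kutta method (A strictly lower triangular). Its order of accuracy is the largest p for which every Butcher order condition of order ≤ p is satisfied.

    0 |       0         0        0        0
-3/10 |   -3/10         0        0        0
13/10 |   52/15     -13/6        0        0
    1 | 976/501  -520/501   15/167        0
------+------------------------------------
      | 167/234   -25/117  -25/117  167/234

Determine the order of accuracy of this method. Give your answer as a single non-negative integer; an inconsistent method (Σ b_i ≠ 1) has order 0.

b = (167/234, -25/117, -25/117, 167/234)
c = (0, -3/10, 13/10, 1)
Ac = (0, 0, 13/20, 143/334)
Σ b_i: 167/234·1 + (-25/117)·1 + (-25/117)·1 + 167/234·1 = 1 ✓
b·c: (-25/117)·(-3/10) + (-25/117)·13/10 + 167/234·1 = 1/2 ✓
b·c²: (-25/117)·9/100 + (-25/117)·169/100 + 167/234·1 = 1/3 ✓
b·Ac: (-25/117)·13/20 + 167/234·143/334 = 1/6 ✓
b·c³: (-25/117)·(-27/1000) + (-25/117)·2197/1000 + 167/234·1 = 1/4 ✓
b·(c∘Ac): (-25/117)·169/200 + 167/234·143/334 = 1/8 ✓
b·Ac²: (-25/117)·(-39/200) + 167/234·39/668 = 1/12 ✓
b·A²c: 167/234·39/668 = 1/24 ✓; 4 stages ⇒ order 4.

4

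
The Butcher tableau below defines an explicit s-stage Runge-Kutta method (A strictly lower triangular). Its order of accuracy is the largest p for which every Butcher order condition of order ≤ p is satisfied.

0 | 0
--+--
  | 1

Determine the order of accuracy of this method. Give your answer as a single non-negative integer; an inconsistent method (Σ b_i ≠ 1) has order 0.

1

b = (1)
c = (0)
Σ b_i: 1·1 = 1 ✓; 1 stage ⇒ order 1.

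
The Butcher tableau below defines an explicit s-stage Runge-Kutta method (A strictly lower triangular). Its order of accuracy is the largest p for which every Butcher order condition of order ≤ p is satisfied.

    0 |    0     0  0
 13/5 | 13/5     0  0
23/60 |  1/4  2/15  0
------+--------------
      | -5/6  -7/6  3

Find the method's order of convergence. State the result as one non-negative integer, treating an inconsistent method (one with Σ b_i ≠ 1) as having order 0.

1

b = (-5/6, -7/6, 3)
c = (0, 13/5, 23/60)
Ac = (0, 0, 26/75)
Σ b_i: (-5/6)·1 + (-7/6)·1 + 3·1 = 1 ✓
b·c: (-7/6)·13/5 + 3·23/60 = -113/60 ≠ 1/2 ⇒ order 1.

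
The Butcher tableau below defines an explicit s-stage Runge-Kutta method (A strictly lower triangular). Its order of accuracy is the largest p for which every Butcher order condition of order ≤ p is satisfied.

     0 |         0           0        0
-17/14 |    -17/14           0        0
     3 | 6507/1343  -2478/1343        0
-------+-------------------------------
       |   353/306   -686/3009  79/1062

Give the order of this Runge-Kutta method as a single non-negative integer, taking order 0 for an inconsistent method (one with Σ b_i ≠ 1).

3

b = (353/306, -686/3009, 79/1062)
c = (0, -17/14, 3)
Ac = (0, 0, 177/79)
Σ b_i: 353/306·1 + (-686/3009)·1 + 79/1062·1 = 1 ✓
b·c: (-686/3009)·(-17/14) + 79/1062·3 = 1/2 ✓
b·c²: (-686/3009)·289/196 + 79/1062·9 = 1/3 ✓
b·Ac: 79/1062·177/79 = 1/6 ✓; 3 stages ⇒ order 3.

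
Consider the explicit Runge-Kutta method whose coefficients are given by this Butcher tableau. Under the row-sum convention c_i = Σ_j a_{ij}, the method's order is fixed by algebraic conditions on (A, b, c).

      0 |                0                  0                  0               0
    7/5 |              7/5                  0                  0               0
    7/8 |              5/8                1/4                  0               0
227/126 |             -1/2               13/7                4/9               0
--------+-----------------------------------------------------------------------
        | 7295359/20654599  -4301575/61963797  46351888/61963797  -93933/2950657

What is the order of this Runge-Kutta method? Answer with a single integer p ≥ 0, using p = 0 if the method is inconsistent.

b = (7295359/20654599, -4301575/61963797, 46351888/61963797, -93933/2950657)
c = (0, 7/5, 7/8, 227/126)
Ac = (0, 0, 7/20, 269/90)
Σ b_i: 7295359/20654599·1 + (-4301575/61963797)·1 + 46351888/61963797·1 + (-93933/2950657)·1 = 1 ✓
b·c: (-4301575/61963797)·7/5 + 46351888/61963797·7/8 + (-93933/2950657)·227/126 = 1/2 ✓
b·c²: (-4301575/61963797)·49/25 + 46351888/61963797·49/64 + (-93933/2950657)·51529/15876 = 1/3 ✓
b·Ac: 46351888/61963797·7/20 + (-93933/2950657)·269/90 = 1/6 ✓
b·c³: (-4301575/61963797)·343/125 + 46351888/61963797·343/512 + (-93933/2950657)·11697083/2000376 = 11108157703/89227867680 ≠ 1/4 ⇒ order 3.
b·(c∘Ac): 46351888/61963797·49/160 + (-93933/2950657)·61063/11340 = 3403197/59013140 ≠ 1/8
b·Ac²: 46351888/61963797·49/100 + (-93933/2950657)·14329/3600 = 169839509/708157680 ≠ 1/12
b·A²c: (-93933/2950657)·7/45 = -73059/14753285 ≠ 1/24

3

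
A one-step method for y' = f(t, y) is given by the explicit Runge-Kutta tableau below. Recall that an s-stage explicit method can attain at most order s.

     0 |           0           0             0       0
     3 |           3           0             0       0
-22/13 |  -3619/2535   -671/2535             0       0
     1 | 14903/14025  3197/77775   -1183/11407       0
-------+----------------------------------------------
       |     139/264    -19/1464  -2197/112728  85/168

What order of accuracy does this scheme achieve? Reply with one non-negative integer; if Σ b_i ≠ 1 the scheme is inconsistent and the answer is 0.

4

b = (139/264, -19/1464, -2197/112728, 85/168)
c = (0, 3, -22/13, 1)
Ac = (0, 0, -671/845, 127/425)
Σ b_i: 139/264·1 + (-19/1464)·1 + (-2197/112728)·1 + 85/168·1 = 1 ✓
b·c: (-19/1464)·3 + (-2197/112728)·(-22/13) + 85/168·1 = 1/2 ✓
b·c²: (-19/1464)·9 + (-2197/112728)·484/169 + 85/168·1 = 1/3 ✓
b·Ac: (-2197/112728)·(-671/845) + 85/168·127/425 = 1/6 ✓
b·c³: (-19/1464)·27 + (-2197/112728)·(-10648/2197) + 85/168·1 = 1/4 ✓
b·(c∘Ac): (-2197/112728)·14762/10985 + 85/168·127/425 = 1/8 ✓
b·Ac²: (-2197/112728)·(-2013/845) + 85/168·31/425 = 1/12 ✓
b·A²c: 85/168·7/85 = 1/24 ✓; 4 stages ⇒ order 4.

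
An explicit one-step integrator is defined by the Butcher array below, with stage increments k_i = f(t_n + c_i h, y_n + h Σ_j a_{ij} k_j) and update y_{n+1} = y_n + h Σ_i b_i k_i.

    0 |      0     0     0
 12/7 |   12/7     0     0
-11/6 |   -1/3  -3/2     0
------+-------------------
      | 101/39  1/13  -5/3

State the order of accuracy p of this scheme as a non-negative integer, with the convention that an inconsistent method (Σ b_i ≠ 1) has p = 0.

1

b = (101/39, 1/13, -5/3)
c = (0, 12/7, -11/6)
Ac = (0, 0, -18/7)
Σ b_i: 101/39·1 + 1/13·1 + (-5/3)·1 = 1 ✓
b·c: 1/13·12/7 + (-5/3)·(-11/6) = 5221/1638 ≠ 1/2 ⇒ order 1.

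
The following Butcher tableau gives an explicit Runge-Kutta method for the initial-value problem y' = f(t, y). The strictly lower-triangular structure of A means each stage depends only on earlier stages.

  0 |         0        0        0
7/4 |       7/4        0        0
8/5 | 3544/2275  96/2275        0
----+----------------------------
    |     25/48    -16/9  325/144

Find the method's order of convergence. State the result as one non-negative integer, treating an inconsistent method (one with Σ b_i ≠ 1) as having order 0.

3

b = (25/48, -16/9, 325/144)
c = (0, 7/4, 8/5)
Ac = (0, 0, 24/325)
Σ b_i: 25/48·1 + (-16/9)·1 + 325/144·1 = 1 ✓
b·c: (-16/9)·7/4 + 325/144·8/5 = 1/2 ✓
b·c²: (-16/9)·49/16 + 325/144·64/25 = 1/3 ✓
b·Ac: 325/144·24/325 = 1/6 ✓; 3 stages ⇒ order 3.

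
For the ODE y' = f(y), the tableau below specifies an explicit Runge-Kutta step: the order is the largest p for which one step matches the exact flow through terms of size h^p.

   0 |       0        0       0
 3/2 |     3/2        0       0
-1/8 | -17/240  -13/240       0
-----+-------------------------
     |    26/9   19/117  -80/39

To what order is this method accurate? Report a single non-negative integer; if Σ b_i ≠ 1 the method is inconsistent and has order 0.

3

b = (26/9, 19/117, -80/39)
c = (0, 3/2, -1/8)
Ac = (0, 0, -13/160)
Σ b_i: 26/9·1 + 19/117·1 + (-80/39)·1 = 1 ✓
b·c: 19/117·3/2 + (-80/39)·(-1/8) = 1/2 ✓
b·c²: 19/117·9/4 + (-80/39)·1/64 = 1/3 ✓
b·Ac: (-80/39)·(-13/160) = 1/6 ✓; 3 stages ⇒ order 3.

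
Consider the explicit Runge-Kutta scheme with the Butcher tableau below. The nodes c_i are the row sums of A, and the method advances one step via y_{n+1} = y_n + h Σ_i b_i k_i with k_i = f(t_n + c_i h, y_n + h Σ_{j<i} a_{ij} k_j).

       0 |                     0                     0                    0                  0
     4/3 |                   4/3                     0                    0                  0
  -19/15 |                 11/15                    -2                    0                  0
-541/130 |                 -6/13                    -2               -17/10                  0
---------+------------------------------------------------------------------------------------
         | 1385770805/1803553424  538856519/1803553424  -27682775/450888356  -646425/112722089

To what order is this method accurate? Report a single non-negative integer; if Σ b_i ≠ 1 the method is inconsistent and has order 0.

3

b = (1385770805/1803553424, 538856519/1803553424, -27682775/450888356, -646425/112722089)
c = (0, 4/3, -19/15, -541/130)
Ac = (0, 0, -8/3, -77/150)
Σ b_i: 1385770805/1803553424·1 + 538856519/1803553424·1 + (-27682775/450888356)·1 + (-646425/112722089)·1 = 1 ✓
b·c: 538856519/1803553424·4/3 + (-27682775/450888356)·(-19/15) + (-646425/112722089)·(-541/130) = 1/2 ✓
b·c²: 538856519/1803553424·16/9 + (-27682775/450888356)·361/225 + (-646425/112722089)·292681/16900 = 1/3 ✓
b·Ac: (-27682775/450888356)·(-8/3) + (-646425/112722089)·(-77/150) = 1/6 ✓
b·c³: 538856519/1803553424·64/27 + (-27682775/450888356)·(-6859/3375) + (-646425/112722089)·(-158340421/2197000) = 43831045301/35169291768 ≠ 1/4 ⇒ order 3.
b·(c∘Ac): (-27682775/450888356)·152/45 + (-646425/112722089)·41657/19500 = -4456349119/20289976020 ≠ 1/8
b·Ac²: (-27682775/450888356)·(-32/9) + (-646425/112722089)·(-14137/2250) = 2580162409/10144988010 ≠ 1/12
b·A²c: (-646425/112722089)·68/15 = -2930460/112722089 ≠ 1/24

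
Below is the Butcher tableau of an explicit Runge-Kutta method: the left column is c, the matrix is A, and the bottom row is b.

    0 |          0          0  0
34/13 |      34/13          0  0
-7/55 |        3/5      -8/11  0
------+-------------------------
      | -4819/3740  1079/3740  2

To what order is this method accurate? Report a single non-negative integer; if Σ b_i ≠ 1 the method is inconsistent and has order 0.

2

b = (-4819/3740, 1079/3740, 2)
c = (0, 34/13, -7/55)
Ac = (0, 0, -272/143)
Σ b_i: (-4819/3740)·1 + 1079/3740·1 + 2·1 = 1 ✓
b·c: 1079/3740·34/13 + 2·(-7/55) = 1/2 ✓
b·c²: 1079/3740·1156/169 + 2·49/3025 = 78879/39325 ≠ 1/3 ⇒ order 2.
b·Ac: 2·(-272/143) = -544/143 ≠ 1/6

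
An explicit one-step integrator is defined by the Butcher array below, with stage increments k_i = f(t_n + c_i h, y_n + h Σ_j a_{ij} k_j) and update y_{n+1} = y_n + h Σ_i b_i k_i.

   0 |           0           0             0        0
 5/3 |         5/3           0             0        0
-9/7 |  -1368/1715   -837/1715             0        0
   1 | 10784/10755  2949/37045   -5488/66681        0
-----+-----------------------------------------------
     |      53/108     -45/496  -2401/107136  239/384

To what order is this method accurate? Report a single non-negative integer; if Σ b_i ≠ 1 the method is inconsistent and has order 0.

4

b = (53/108, -45/496, -2401/107136, 239/384)
c = (0, 5/3, -9/7, 1)
Ac = (0, 0, -279/343, 57/239)
Σ b_i: 53/108·1 + (-45/496)·1 + (-2401/107136)·1 + 239/384·1 = 1 ✓
b·c: (-45/496)·5/3 + (-2401/107136)·(-9/7) + 239/384·1 = 1/2 ✓
b·c²: (-45/496)·25/9 + (-2401/107136)·81/49 + 239/384·1 = 1/3 ✓
b·Ac: (-2401/107136)·(-279/343) + 239/384·57/239 = 1/6 ✓
b·c³: (-45/496)·125/27 + (-2401/107136)·(-729/343) + 239/384·1 = 1/4 ✓
b·(c∘Ac): (-2401/107136)·2511/2401 + 239/384·57/239 = 1/8 ✓
b·Ac²: (-2401/107136)·(-465/343) + 239/384·61/717 = 1/12 ✓
b·A²c: 239/384·16/239 = 1/24 ✓; 4 stages ⇒ order 4.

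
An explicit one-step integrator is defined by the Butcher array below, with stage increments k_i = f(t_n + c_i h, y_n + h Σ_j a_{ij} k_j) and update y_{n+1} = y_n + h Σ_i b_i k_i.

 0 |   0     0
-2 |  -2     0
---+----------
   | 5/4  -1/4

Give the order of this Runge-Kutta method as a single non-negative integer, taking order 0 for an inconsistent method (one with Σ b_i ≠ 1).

2

b = (5/4, -1/4)
c = (0, -2)
Σ b_i: 5/4·1 + (-1/4)·1 = 1 ✓
b·c: (-1/4)·(-2) = 1/2 ✓; 2 stages ⇒ order 2.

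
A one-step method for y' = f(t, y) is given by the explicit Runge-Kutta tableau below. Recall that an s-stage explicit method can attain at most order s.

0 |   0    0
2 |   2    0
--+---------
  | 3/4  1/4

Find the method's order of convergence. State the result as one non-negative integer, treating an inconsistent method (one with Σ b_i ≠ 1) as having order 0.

b = (3/4, 1/4)
c = (0, 2)
Σ b_i: 3/4·1 + 1/4·1 = 1 ✓
b·c: 1/4·2 = 1/2 ✓; 2 stages ⇒ order 2.

2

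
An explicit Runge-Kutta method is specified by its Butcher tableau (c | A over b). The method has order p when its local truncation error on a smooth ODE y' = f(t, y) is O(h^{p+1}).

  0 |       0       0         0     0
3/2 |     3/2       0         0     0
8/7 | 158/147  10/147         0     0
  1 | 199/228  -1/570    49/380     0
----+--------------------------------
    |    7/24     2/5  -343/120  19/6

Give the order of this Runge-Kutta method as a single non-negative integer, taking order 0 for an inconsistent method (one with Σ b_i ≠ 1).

4

b = (7/24, 2/5, -343/120, 19/6)
c = (0, 3/2, 8/7, 1)
Ac = (0, 0, 5/49, 11/76)
Σ b_i: 7/24·1 + 2/5·1 + (-343/120)·1 + 19/6·1 = 1 ✓
b·c: 2/5·3/2 + (-343/120)·8/7 + 19/6·1 = 1/2 ✓
b·c²: 2/5·9/4 + (-343/120)·64/49 + 19/6·1 = 1/3 ✓
b·Ac: (-343/120)·5/49 + 19/6·11/76 = 1/6 ✓
b·c³: 2/5·27/8 + (-343/120)·512/343 + 19/6·1 = 1/4 ✓
b·(c∘Ac): (-343/120)·40/343 + 19/6·11/76 = 1/8 ✓
b·Ac²: (-343/120)·15/98 + 19/6·25/152 = 1/12 ✓
b·A²c: 19/6·1/76 = 1/24 ✓; 4 stages ⇒ order 4.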